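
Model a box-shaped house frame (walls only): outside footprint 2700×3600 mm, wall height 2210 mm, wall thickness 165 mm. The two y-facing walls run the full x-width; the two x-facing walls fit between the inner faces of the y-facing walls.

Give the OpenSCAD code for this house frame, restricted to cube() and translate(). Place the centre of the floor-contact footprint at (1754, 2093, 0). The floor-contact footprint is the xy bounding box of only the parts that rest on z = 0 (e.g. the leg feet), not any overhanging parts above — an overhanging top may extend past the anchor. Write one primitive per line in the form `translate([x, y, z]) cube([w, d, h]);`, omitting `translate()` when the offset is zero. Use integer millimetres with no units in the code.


translate([404, 293, 0]) cube([2700, 165, 2210]);
translate([404, 3728, 0]) cube([2700, 165, 2210]);
translate([404, 458, 0]) cube([165, 3270, 2210]);
translate([2939, 458, 0]) cube([165, 3270, 2210]);


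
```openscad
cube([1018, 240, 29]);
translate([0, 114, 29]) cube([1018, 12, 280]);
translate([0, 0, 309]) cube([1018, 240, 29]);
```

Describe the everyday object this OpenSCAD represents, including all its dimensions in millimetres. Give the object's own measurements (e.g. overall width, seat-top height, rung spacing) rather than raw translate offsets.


An I-beam lying along x, 1018 mm long. Overall section height 338 mm. Two flanges 240 mm wide (y) and 29 mm thick, one on the floor and one at the top; a web 12 mm thick runs between them, centred on the flange width.


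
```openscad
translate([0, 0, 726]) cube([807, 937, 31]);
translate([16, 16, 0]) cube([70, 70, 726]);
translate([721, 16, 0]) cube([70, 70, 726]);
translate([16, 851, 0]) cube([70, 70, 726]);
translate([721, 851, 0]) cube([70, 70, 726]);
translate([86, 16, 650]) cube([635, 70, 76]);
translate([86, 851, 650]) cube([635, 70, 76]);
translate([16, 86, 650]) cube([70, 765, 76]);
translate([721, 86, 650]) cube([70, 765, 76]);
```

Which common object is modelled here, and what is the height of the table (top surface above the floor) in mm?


A table. The table height is 757 mm.

A 807×937×31 slab sits at z = 726 on four 70 mm square posts — a table. The top surface is at 726 + 31 = 757 mm.


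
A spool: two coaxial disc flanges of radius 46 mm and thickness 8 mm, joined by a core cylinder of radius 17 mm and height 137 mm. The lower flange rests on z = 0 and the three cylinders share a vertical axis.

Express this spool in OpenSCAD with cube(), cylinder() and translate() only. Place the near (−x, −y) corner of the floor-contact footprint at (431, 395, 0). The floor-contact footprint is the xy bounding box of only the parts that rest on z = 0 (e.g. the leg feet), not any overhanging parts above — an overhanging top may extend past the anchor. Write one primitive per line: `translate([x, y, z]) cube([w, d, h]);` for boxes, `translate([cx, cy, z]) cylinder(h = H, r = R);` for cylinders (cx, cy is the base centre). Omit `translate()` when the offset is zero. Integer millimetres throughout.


translate([477, 441, 0]) cylinder(h = 8, r = 46);
translate([477, 441, 8]) cylinder(h = 137, r = 17);
translate([477, 441, 145]) cylinder(h = 8, r = 46);


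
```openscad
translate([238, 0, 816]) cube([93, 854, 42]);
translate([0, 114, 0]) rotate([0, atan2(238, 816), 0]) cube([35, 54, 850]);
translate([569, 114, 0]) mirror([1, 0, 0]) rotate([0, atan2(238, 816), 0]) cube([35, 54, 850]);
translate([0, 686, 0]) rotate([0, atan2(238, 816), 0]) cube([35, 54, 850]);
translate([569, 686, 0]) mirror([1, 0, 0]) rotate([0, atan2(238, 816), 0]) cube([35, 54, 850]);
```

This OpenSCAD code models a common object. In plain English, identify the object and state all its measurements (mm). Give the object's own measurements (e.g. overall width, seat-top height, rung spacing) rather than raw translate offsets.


A sawhorse. A 93×854×42 mm beam (x, y, z) sits on two A-frame leg pairs. Each pair is two raked legs of 35×54 mm section (54 mm along y) splaying symmetrically in x. Each leg rises 816 mm vertically over 238 mm of horizontal reach and is 850 mm long along its own axis. Every leg's outer bottom edge rests on the floor and its outer top edge meets a bottom edge of the beam — the left legs (tilting toward +x) meet the beam's −x bottom edge, the right legs (their mirror images, tilting toward −x) meet its +x bottom edge — so the leg tops tuck under the beam, the beam's underside is 816 mm above the floor, and the feet are 569 mm apart outside-to-outside with the beam centred between them. The two leg pairs are set in 114 mm from either end of the beam.


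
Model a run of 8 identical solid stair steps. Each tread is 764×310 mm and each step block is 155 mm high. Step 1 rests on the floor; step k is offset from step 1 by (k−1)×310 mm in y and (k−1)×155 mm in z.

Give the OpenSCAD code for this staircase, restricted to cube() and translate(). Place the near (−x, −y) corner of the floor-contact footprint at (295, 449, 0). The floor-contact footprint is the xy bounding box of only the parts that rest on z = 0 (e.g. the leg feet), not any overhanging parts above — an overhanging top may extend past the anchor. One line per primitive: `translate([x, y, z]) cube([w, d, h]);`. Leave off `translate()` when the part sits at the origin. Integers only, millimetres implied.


translate([295, 449, 0]) cube([764, 310, 155]);
translate([295, 759, 155]) cube([764, 310, 155]);
translate([295, 1069, 310]) cube([764, 310, 155]);
translate([295, 1379, 465]) cube([764, 310, 155]);
translate([295, 1689, 620]) cube([764, 310, 155]);
translate([295, 1999, 775]) cube([764, 310, 155]);
translate([295, 2309, 930]) cube([764, 310, 155]);
translate([295, 2619, 1085]) cube([764, 310, 155]);


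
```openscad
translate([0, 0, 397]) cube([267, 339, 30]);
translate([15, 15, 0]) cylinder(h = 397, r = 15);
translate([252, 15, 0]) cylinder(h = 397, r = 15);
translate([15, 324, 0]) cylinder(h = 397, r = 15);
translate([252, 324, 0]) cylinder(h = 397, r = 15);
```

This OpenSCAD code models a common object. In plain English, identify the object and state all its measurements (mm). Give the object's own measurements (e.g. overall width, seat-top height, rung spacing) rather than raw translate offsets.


A four-legged stool. The seat is a 267×339×30 mm slab whose top surface is at z = 427 mm; four round legs, each 30 mm in diameter, run from the floor (z = 0) to the underside of the seat, each leg's axis is inset half a diameter from the nearest pair of seat edges (so the leg's bounding box is flush with the corner).


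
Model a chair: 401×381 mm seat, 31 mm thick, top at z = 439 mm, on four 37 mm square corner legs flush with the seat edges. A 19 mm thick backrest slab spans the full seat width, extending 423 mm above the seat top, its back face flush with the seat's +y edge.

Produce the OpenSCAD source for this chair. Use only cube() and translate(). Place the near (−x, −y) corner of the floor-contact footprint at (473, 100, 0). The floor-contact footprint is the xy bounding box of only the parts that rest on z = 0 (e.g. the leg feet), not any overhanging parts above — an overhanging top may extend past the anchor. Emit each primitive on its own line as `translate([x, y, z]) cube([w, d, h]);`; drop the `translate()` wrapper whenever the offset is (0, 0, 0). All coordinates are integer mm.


translate([473, 100, 408]) cube([401, 381, 31]);
translate([473, 100, 0]) cube([37, 37, 408]);
translate([837, 100, 0]) cube([37, 37, 408]);
translate([473, 444, 0]) cube([37, 37, 408]);
translate([837, 444, 0]) cube([37, 37, 408]);
translate([473, 462, 439]) cube([401, 19, 423]);


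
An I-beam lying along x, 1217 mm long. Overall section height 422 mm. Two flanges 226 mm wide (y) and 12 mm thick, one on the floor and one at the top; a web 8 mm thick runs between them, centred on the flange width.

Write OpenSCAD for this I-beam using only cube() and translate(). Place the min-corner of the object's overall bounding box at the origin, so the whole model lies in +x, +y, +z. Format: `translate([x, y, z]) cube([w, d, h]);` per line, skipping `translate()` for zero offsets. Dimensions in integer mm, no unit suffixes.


cube([1217, 226, 12]);
translate([0, 109, 12]) cube([1217, 8, 398]);
translate([0, 0, 410]) cube([1217, 226, 12]);


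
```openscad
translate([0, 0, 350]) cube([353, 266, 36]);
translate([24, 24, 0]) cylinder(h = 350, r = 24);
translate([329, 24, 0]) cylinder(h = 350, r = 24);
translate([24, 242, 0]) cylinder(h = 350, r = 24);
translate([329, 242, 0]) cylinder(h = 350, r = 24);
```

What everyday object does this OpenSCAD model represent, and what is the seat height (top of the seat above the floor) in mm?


A stool. The seat height is 386 mm.

A 353×266×36 slab at z = 350 on four corner cylinders — a stool. The seat top is 350 + 36 = 386 mm.


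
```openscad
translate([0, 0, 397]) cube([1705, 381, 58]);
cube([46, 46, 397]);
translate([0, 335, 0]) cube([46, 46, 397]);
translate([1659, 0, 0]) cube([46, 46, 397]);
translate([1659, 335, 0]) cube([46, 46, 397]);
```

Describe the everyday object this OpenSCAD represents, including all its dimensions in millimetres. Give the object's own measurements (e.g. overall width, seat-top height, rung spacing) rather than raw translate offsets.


A bench: a 1705×381 mm seat slab, 58 mm thick, top at z = 455 mm, on four 46×46 mm square legs flush with the seat corners and standing on z = 0.


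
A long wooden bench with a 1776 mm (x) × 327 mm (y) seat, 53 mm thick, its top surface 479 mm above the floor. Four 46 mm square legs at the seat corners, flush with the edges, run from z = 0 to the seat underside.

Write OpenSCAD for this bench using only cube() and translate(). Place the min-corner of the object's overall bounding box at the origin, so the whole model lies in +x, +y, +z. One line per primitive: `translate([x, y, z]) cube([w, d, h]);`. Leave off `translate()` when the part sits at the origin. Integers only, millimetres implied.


translate([0, 0, 426]) cube([1776, 327, 53]);
cube([46, 46, 426]);
translate([0, 281, 0]) cube([46, 46, 426]);
translate([1730, 0, 0]) cube([46, 46, 426]);
translate([1730, 281, 0]) cube([46, 46, 426]);


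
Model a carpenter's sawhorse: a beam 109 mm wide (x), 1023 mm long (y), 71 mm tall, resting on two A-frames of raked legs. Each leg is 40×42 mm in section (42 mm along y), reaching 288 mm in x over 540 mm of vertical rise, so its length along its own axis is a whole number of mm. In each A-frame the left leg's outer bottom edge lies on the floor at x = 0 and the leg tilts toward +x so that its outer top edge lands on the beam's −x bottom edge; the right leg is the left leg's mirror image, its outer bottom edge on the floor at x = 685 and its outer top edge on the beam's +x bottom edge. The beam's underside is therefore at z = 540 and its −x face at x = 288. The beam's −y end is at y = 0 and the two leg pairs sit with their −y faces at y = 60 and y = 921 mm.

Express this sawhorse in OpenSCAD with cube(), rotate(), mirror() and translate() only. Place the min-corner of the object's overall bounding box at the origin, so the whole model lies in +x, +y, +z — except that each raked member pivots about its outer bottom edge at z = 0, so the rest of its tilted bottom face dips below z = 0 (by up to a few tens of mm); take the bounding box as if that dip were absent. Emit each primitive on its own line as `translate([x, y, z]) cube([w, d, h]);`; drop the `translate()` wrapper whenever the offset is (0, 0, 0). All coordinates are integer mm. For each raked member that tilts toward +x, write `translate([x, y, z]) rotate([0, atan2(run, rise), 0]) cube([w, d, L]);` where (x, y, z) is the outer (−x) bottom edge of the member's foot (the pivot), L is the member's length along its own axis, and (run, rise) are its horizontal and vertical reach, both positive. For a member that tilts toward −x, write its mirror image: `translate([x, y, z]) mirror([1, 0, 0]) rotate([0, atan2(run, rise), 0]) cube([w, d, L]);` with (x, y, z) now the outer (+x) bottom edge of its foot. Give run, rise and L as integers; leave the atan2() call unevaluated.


// leg length = √(288² + 540²) = 612
// right-leg outer foot x = 2·288 + 109 = 685
// beam min-corner = (288, 0, 540)
translate([288, 0, 540]) cube([109, 1023, 71]);
translate([0, 60, 0]) rotate([0, atan2(288, 540), 0]) cube([40, 42, 612]);
translate([685, 60, 0]) mirror([1, 0, 0]) rotate([0, atan2(288, 540), 0]) cube([40, 42, 612]);
translate([0, 921, 0]) rotate([0, atan2(288, 540), 0]) cube([40, 42, 612]);
translate([685, 921, 0]) mirror([1, 0, 0]) rotate([0, atan2(288, 540), 0]) cube([40, 42, 612]);


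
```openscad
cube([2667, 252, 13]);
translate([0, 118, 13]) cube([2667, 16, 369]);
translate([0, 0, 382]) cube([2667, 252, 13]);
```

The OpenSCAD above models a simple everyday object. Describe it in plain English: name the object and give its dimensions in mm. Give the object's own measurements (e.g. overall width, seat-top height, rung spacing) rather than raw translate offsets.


An I-beam lying along x, 2667 mm long. Overall section height 395 mm. Two flanges 252 mm wide (y) and 13 mm thick, one on the floor and one at the top; a web 16 mm thick runs between them, centred on the flange width.


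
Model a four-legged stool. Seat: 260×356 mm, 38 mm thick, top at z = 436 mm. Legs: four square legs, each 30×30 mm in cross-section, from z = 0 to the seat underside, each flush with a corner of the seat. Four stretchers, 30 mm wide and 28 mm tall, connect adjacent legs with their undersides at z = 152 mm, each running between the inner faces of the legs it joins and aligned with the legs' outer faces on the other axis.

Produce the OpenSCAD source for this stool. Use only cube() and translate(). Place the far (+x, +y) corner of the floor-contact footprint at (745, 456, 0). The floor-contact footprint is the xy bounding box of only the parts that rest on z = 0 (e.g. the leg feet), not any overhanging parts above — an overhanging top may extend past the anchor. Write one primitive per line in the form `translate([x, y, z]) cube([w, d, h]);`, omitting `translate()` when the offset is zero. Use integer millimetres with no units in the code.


// leg_h = 436 - 38 = 398
// stretcher span = 260 - 2*30 = 200
translate([485, 100, 398]) cube([260, 356, 38]);
translate([485, 100, 0]) cube([30, 30, 398]);
translate([715, 100, 0]) cube([30, 30, 398]);
translate([485, 426, 0]) cube([30, 30, 398]);
translate([715, 426, 0]) cube([30, 30, 398]);
translate([515, 100, 152]) cube([200, 30, 28]);
translate([515, 426, 152]) cube([200, 30, 28]);
translate([485, 130, 152]) cube([30, 296, 28]);
translate([715, 130, 152]) cube([30, 296, 28]);


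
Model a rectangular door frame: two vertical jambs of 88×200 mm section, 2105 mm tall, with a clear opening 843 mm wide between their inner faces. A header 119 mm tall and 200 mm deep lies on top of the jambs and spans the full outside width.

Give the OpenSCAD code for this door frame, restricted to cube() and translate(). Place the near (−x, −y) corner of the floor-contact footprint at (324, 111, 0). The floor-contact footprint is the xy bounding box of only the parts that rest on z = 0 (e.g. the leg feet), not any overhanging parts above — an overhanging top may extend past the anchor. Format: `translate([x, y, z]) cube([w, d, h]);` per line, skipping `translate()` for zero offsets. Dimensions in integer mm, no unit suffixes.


translate([324, 111, 0]) cube([88, 200, 2105]);
translate([1255, 111, 0]) cube([88, 200, 2105]);
translate([324, 111, 2105]) cube([1019, 200, 119]);


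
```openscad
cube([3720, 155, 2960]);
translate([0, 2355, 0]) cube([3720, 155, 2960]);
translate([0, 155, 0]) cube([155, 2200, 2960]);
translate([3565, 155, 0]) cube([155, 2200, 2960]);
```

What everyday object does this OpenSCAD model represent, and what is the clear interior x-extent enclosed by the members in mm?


A house (or room) frame. The interior width is 3410 mm.

Four 2960 mm walls enclosing a rectangle with no floor or roof — a room or house frame. Outside width is 3720 mm and wall thickness is 155 mm, so the interior width is 3720 − 2 × 155 = 3410 mm.


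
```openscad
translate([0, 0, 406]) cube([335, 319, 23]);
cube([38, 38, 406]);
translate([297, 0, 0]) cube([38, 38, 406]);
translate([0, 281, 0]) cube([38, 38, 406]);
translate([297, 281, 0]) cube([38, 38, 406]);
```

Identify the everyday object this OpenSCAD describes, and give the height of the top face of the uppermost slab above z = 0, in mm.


A stool. The seat height is 429 mm.

A 335×319×23 slab at z = 406 on four corner posts — a stool. The seat top is 406 + 23 = 429 mm.


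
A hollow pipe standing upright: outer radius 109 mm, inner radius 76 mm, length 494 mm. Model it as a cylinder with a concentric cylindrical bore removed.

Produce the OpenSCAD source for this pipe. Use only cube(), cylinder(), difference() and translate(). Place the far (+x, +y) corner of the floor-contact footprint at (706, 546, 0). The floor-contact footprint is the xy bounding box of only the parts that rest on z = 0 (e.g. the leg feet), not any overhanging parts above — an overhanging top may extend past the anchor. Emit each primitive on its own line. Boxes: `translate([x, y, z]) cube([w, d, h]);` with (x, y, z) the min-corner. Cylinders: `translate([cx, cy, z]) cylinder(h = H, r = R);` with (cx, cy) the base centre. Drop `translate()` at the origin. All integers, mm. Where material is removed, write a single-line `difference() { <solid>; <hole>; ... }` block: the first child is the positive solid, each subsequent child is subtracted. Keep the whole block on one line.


difference() { translate([597, 437, 0]) cylinder(h = 494, r = 109); translate([597, 437, 0]) cylinder(h = 494, r = 76); }


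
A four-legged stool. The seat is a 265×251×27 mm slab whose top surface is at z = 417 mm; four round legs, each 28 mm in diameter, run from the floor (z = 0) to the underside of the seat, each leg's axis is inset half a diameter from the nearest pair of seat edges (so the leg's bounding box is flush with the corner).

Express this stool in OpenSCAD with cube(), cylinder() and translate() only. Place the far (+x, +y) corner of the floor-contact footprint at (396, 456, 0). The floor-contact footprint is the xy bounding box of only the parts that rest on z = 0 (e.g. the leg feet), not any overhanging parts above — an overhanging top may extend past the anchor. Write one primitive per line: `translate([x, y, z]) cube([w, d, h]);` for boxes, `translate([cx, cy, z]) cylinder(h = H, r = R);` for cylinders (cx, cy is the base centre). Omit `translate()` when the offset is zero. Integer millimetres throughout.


translate([131, 205, 390]) cube([265, 251, 27]);
translate([145, 219, 0]) cylinder(h = 390, r = 14);
translate([382, 219, 0]) cylinder(h = 390, r = 14);
translate([145, 442, 0]) cylinder(h = 390, r = 14);
translate([382, 442, 0]) cylinder(h = 390, r = 14);


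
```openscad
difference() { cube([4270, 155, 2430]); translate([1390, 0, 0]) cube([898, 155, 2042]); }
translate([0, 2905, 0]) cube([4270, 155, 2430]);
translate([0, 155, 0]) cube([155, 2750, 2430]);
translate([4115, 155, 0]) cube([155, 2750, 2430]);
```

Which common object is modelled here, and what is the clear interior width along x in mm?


A single room. The interior width is 3960 mm.

Four walls enclosing a rectangle with a door in the front wall — a room. Outside width 4270 minus two 155 mm walls gives 3960 mm.


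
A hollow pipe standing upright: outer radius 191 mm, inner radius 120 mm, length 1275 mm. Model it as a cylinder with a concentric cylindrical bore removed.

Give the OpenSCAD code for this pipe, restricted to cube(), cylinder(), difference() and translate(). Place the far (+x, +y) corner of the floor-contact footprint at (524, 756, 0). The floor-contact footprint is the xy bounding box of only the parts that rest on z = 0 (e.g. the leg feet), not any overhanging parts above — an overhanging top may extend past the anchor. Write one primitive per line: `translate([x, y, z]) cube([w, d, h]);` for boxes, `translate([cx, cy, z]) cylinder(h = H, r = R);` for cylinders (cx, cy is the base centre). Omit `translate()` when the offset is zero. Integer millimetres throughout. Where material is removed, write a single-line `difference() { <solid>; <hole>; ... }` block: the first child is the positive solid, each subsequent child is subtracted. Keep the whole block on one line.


difference() { translate([333, 565, 0]) cylinder(h = 1275, r = 191); translate([333, 565, 0]) cylinder(h = 1275, r = 120); }


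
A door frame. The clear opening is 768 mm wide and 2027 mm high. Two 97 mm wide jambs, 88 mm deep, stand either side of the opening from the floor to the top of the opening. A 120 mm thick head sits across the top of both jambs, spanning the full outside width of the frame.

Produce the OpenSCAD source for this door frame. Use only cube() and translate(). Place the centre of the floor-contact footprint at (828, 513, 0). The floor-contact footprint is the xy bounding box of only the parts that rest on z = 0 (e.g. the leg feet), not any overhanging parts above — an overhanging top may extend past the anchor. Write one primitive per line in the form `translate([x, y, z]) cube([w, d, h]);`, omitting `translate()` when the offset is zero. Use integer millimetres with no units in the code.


translate([347, 469, 0]) cube([97, 88, 2027]);
translate([1212, 469, 0]) cube([97, 88, 2027]);
translate([347, 469, 2027]) cube([962, 88, 120]);


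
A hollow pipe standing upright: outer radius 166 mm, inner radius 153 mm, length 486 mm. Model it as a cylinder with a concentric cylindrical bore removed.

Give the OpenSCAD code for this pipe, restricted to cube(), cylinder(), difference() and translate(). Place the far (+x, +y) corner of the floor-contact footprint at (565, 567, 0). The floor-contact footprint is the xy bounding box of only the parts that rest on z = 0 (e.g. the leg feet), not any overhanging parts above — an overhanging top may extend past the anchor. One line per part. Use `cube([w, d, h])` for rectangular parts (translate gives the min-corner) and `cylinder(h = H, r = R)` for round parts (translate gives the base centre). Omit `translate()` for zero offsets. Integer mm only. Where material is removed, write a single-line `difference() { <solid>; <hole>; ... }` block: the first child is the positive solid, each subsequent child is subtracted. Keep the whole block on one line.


difference() { translate([399, 401, 0]) cylinder(h = 486, r = 166); translate([399, 401, 0]) cylinder(h = 486, r = 153); }


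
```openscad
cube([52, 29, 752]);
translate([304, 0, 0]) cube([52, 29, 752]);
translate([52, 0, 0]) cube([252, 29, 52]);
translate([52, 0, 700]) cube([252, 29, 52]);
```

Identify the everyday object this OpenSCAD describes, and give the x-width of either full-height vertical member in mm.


A picture frame. The border width is 52 mm.

Four thin pieces enclosing a rectangular opening — a picture frame. The two full-height stiles are 752 mm tall; the top rail sits at z = 700 and is 52 mm tall, so the border above the opening is 752 − 700 = 52 mm, matching the stile x-width.


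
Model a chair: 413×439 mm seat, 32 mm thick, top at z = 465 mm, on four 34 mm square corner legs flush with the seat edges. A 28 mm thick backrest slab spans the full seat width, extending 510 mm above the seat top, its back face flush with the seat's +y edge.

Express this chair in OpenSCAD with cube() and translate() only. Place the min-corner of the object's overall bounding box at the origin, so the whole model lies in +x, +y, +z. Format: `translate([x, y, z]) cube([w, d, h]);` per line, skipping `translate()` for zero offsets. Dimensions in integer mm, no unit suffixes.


// leg_h = 465 - 32 = 433
translate([0, 0, 433]) cube([413, 439, 32]);
cube([34, 34, 433]);
translate([379, 0, 0]) cube([34, 34, 433]);
translate([0, 405, 0]) cube([34, 34, 433]);
translate([379, 405, 0]) cube([34, 34, 433]);
translate([0, 411, 465]) cube([413, 28, 510]);


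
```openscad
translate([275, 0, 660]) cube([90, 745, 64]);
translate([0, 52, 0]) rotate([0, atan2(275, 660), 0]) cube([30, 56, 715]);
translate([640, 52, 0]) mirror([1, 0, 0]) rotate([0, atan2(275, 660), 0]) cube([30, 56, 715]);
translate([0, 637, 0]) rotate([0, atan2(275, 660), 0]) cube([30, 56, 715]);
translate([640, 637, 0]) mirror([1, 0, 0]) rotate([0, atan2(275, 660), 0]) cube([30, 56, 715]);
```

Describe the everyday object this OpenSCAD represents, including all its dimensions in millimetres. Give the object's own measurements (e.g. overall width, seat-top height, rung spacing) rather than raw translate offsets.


A sawhorse. A 90×745×64 mm beam (x, y, z) sits on two A-frame leg pairs. Each pair is two raked legs of 30×56 mm section (56 mm along y) splaying symmetrically in x. Each leg rises 660 mm vertically over 275 mm of horizontal reach and is 715 mm long along its own axis. Every leg's outer bottom edge rests on the floor and its outer top edge meets a bottom edge of the beam — the left legs (tilting toward +x) meet the beam's −x bottom edge, the right legs (their mirror images, tilting toward −x) meet its +x bottom edge — so the leg tops tuck under the beam, the beam's underside is 660 mm above the floor, and the feet are 640 mm apart outside-to-outside with the beam centred between them. The two leg pairs are set in 52 mm from either end of the beam.


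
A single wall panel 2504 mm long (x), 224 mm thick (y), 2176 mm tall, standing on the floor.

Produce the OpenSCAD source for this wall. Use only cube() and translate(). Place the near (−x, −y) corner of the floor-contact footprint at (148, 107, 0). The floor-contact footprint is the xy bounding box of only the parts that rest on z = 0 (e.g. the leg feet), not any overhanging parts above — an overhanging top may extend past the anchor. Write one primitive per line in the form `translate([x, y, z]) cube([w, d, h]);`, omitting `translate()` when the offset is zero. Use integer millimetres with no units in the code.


translate([148, 107, 0]) cube([2504, 224, 2176]);


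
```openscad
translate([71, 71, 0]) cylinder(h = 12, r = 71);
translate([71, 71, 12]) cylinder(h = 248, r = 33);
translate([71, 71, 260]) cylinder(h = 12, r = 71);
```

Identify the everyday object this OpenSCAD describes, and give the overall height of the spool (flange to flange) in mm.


A spool. The overall height is 272 mm.

Three coaxial cylinders, large–small–large — a spool. Two 12 mm flanges and a 248 mm core give 12 + 248 + 12 = 272 mm.


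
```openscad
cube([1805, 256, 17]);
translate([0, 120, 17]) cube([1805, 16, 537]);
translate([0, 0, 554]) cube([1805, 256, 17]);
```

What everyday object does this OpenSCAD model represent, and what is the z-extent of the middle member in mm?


An I-beam. The web height is 537 mm.

Two wide flanges with a thin centred web — an I-beam. Overall 571 mm minus two 17 mm flanges gives a web of 571 − 2·17 = 537 mm.


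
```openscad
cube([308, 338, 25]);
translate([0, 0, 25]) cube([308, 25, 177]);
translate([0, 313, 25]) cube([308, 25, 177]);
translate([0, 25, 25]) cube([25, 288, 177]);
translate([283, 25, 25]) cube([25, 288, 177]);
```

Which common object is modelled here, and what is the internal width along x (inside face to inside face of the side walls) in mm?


An open box. The internal width is 258 mm.

A 308×338 base slab with four walls standing on it — an open box. The base is 308 mm wide and the walls are 25 mm thick, so the internal width is 308 − 2 × 25 = 258 mm.


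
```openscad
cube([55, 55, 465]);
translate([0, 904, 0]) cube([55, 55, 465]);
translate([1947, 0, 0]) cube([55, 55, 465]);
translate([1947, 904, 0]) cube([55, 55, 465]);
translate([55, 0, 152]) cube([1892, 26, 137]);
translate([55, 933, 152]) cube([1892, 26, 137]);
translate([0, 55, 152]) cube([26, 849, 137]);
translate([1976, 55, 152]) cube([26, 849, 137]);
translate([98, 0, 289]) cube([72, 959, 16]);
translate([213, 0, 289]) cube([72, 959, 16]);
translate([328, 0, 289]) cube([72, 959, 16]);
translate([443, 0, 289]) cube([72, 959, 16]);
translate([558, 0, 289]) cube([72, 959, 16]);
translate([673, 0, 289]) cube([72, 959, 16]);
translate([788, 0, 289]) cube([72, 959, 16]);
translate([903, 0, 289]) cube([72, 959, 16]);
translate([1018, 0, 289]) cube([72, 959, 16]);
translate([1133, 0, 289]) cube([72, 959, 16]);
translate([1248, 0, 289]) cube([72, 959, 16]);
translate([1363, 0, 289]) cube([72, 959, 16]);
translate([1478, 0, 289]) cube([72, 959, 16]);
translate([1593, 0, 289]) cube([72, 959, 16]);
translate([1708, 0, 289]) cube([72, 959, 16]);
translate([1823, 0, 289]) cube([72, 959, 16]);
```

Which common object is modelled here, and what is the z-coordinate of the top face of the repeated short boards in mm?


A bed frame. The slat-top height is 305 mm.

Four posts, four rails, and a row of slats — a bed frame. Slats sit on the rails at z = 152 + 137 = 289; with slat thickness 16, the top is 305 mm.


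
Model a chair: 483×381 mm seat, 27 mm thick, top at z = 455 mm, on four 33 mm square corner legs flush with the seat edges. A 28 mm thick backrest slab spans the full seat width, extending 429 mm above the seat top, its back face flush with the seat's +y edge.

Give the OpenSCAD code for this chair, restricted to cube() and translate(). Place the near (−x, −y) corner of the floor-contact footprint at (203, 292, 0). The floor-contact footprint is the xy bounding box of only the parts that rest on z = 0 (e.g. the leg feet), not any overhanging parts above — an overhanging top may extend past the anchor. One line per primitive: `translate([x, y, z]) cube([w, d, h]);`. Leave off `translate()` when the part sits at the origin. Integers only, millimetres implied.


translate([203, 292, 428]) cube([483, 381, 27]);
translate([203, 292, 0]) cube([33, 33, 428]);
translate([653, 292, 0]) cube([33, 33, 428]);
translate([203, 640, 0]) cube([33, 33, 428]);
translate([653, 640, 0]) cube([33, 33, 428]);
translate([203, 645, 455]) cube([483, 28, 429]);


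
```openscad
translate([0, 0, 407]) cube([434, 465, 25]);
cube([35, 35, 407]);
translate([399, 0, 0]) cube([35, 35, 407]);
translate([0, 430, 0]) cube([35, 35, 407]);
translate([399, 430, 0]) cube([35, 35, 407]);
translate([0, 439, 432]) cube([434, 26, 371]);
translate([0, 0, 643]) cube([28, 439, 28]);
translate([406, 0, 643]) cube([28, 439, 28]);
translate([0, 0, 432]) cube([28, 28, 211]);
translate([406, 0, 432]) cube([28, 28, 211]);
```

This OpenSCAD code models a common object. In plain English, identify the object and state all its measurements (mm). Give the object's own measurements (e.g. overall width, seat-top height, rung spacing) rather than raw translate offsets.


A chair. The seat is a 434×465×25 mm slab with its top at z = 432 mm, on four 35×35 mm corner legs (flush with the seat edges, standing on z = 0). A flat backrest 26 mm thick, 371 mm tall, spans the full seat width and rises from the seat top along its +y edge, rear face flush with the rear of the seat. Two armrests of 28×28 mm section run along each side from the seat's front edge to the front of the backrest, top faces 239 mm above the seat top and outer faces flush with the seat's x-edges; a 28×28 mm post under the front of each armrest stands on the seat at the front corner.


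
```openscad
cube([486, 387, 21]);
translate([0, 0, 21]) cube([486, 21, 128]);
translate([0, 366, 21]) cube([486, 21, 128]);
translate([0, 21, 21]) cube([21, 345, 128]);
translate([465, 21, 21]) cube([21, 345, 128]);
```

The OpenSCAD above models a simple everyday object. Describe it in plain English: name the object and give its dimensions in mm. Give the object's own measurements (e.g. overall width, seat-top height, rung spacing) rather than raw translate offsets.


An open-topped rectangular box: outside dimensions 486×387×149 mm, with a uniform wall and base thickness of 21 mm. The base is a full 486×387 slab on the floor; four walls sit on top of the base. The front and back walls (the −y and +y sides) span the full width; the two side walls fit between them.


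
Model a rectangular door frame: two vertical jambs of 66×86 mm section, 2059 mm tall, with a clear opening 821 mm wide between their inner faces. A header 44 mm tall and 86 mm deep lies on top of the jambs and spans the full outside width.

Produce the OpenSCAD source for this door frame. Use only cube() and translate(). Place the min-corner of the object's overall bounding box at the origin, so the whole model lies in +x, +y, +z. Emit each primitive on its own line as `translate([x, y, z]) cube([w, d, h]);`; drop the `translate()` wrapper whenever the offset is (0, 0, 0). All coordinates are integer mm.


cube([66, 86, 2059]);
translate([887, 0, 0]) cube([66, 86, 2059]);
translate([0, 0, 2059]) cube([953, 86, 44]);


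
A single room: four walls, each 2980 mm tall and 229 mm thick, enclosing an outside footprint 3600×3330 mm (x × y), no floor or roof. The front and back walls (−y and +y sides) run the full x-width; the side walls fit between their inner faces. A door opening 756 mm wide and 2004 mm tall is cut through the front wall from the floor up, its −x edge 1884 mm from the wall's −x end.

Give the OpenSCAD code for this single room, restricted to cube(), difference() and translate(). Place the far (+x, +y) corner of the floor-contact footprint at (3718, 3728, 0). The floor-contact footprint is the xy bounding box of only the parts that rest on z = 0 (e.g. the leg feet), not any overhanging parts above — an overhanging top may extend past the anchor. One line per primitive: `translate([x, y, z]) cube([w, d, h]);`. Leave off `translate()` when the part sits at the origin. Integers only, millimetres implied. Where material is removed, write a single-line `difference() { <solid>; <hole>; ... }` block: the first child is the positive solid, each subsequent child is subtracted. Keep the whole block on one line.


difference() { translate([118, 398, 0]) cube([3600, 229, 2980]); translate([2002, 398, 0]) cube([756, 229, 2004]); }
translate([118, 3499, 0]) cube([3600, 229, 2980]);
translate([118, 627, 0]) cube([229, 2872, 2980]);
translate([3489, 627, 0]) cube([229, 2872, 2980]);


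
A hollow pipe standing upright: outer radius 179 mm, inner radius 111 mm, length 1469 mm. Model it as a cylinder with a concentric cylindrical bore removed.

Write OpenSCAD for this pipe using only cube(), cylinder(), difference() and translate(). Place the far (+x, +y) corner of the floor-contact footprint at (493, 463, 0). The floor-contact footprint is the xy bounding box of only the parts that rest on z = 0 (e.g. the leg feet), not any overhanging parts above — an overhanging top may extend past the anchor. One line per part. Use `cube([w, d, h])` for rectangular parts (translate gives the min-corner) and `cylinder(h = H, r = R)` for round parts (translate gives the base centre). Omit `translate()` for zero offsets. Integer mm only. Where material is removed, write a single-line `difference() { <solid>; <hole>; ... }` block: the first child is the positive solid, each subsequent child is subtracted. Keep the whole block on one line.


difference() { translate([314, 284, 0]) cylinder(h = 1469, r = 179); translate([314, 284, 0]) cylinder(h = 1469, r = 111); }


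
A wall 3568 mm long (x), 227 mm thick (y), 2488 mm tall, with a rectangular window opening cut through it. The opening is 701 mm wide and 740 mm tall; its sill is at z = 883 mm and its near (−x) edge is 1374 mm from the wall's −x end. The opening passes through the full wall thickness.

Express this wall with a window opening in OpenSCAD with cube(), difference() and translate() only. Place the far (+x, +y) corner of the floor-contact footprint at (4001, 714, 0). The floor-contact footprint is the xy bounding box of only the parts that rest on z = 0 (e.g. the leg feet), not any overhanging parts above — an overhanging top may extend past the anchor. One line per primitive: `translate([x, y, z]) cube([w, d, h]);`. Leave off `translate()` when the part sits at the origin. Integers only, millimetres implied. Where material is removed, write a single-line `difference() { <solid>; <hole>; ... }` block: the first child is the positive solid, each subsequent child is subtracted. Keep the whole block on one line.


difference() { translate([433, 487, 0]) cube([3568, 227, 2488]); translate([1807, 487, 883]) cube([701, 227, 740]); }


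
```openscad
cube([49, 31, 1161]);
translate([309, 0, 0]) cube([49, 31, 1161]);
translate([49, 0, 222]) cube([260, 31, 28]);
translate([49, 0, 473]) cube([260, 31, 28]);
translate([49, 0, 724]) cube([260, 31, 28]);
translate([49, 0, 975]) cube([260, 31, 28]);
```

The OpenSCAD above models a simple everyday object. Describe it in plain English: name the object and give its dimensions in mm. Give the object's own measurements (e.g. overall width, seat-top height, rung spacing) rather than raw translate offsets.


A straight ladder. Two 49×31 mm vertical rails, 1161 mm tall, stand 358 mm apart (outside-to-outside) with their front faces coplanar on the −y side. 4 rungs, each 31 mm deep and 28 mm tall, span between the inner faces of the rails, front faces flush with the rails. The lowest rung's underside is at z = 222 mm and rungs are spaced 251 mm apart (underside to underside).


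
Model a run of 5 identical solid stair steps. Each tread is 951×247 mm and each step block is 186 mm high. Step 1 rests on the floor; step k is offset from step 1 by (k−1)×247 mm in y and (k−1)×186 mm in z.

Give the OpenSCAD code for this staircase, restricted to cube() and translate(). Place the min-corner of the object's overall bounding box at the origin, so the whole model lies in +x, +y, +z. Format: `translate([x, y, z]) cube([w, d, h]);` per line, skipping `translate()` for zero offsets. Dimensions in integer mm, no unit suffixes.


cube([951, 247, 186]);
translate([0, 247, 186]) cube([951, 247, 186]);
translate([0, 494, 372]) cube([951, 247, 186]);
translate([0, 741, 558]) cube([951, 247, 186]);
translate([0, 988, 744]) cube([951, 247, 186]);


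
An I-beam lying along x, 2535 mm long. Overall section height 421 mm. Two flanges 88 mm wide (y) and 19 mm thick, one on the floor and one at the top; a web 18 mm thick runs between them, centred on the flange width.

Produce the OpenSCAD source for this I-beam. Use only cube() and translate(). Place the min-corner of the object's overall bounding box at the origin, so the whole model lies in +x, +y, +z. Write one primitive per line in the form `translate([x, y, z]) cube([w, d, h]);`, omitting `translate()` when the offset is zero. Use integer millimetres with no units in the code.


cube([2535, 88, 19]);
translate([0, 35, 19]) cube([2535, 18, 383]);
translate([0, 0, 402]) cube([2535, 88, 19]);


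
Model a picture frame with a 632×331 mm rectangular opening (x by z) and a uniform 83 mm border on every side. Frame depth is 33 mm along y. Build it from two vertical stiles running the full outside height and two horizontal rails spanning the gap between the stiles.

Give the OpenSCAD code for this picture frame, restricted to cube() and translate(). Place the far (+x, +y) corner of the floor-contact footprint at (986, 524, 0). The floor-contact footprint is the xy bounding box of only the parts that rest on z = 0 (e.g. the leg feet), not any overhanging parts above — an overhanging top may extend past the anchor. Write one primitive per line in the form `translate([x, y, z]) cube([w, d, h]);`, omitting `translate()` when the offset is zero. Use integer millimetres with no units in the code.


translate([188, 491, 0]) cube([83, 33, 497]);
translate([903, 491, 0]) cube([83, 33, 497]);
translate([271, 491, 0]) cube([632, 33, 83]);
translate([271, 491, 414]) cube([632, 33, 83]);


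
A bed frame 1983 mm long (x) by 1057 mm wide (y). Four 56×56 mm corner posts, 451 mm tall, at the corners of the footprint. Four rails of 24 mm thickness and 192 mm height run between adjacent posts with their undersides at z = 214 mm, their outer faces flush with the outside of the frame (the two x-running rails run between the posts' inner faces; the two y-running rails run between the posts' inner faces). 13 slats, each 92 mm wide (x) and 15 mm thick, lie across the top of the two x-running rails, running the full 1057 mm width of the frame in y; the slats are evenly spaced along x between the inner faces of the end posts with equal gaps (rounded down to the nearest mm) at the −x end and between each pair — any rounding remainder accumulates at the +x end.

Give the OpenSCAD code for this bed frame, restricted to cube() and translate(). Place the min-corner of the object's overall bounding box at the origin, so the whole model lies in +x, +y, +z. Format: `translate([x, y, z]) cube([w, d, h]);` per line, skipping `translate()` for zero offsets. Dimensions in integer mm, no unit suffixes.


cube([56, 56, 451]);
translate([0, 1001, 0]) cube([56, 56, 451]);
translate([1927, 0, 0]) cube([56, 56, 451]);
translate([1927, 1001, 0]) cube([56, 56, 451]);
translate([56, 0, 214]) cube([1871, 24, 192]);
translate([56, 1033, 214]) cube([1871, 24, 192]);
translate([0, 56, 214]) cube([24, 945, 192]);
translate([1959, 56, 214]) cube([24, 945, 192]);
translate([104, 0, 406]) cube([92, 1057, 15]);
translate([244, 0, 406]) cube([92, 1057, 15]);
translate([384, 0, 406]) cube([92, 1057, 15]);
translate([524, 0, 406]) cube([92, 1057, 15]);
translate([664, 0, 406]) cube([92, 1057, 15]);
translate([804, 0, 406]) cube([92, 1057, 15]);
translate([944, 0, 406]) cube([92, 1057, 15]);
translate([1084, 0, 406]) cube([92, 1057, 15]);
translate([1224, 0, 406]) cube([92, 1057, 15]);
translate([1364, 0, 406]) cube([92, 1057, 15]);
translate([1504, 0, 406]) cube([92, 1057, 15]);
translate([1644, 0, 406]) cube([92, 1057, 15]);
translate([1784, 0, 406]) cube([92, 1057, 15]);
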